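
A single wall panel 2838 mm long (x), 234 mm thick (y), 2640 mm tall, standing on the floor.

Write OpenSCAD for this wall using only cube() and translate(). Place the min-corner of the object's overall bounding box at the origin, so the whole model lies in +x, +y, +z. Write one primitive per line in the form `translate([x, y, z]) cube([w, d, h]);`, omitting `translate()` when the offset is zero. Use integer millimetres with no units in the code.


cube([2838, 234, 2640]);


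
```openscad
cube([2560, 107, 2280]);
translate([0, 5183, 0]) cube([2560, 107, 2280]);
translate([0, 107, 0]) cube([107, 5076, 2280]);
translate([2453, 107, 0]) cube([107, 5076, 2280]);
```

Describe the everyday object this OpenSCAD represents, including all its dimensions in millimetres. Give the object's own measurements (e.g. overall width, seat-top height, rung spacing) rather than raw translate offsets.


The wall frame of a small rectangular building: four walls, each 2280 mm tall and 107 mm thick, enclosing a footprint 2560 mm (x) by 5290 mm (y) outside-to-outside, with no floor or roof. The front and back walls (the −y and +y sides) span the full width; the two side walls fit between them.


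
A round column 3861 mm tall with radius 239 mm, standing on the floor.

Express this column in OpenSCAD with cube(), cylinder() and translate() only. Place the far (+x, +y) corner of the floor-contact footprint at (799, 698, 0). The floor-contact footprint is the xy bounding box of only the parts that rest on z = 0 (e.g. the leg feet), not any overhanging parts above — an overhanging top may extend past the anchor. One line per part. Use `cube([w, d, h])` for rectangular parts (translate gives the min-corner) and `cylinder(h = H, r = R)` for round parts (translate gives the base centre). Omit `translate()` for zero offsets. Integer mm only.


translate([560, 459, 0]) cylinder(h = 3861, r = 239);


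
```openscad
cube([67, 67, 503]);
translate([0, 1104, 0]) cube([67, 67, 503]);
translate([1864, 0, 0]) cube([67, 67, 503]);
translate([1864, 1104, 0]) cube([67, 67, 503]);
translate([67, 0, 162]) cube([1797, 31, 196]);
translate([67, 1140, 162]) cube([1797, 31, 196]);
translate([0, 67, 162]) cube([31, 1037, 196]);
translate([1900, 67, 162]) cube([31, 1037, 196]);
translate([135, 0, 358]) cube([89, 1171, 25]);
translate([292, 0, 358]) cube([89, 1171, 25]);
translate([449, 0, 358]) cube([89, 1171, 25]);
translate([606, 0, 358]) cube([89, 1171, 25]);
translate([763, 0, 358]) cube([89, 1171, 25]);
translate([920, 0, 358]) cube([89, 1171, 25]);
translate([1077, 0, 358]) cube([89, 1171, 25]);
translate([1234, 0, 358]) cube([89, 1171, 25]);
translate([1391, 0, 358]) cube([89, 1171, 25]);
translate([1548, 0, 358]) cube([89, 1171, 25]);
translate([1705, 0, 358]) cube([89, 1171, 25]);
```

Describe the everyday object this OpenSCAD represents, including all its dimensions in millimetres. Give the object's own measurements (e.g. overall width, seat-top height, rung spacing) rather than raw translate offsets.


A bed frame 1931 mm long (x) by 1171 mm wide (y). Four 67×67 mm corner posts, 503 mm tall, at the corners of the footprint. Four rails of 31 mm thickness and 196 mm height run between adjacent posts with their undersides at z = 162 mm, their outer faces flush with the outside of the frame (the two x-running rails run between the posts' inner faces; the two y-running rails run between the posts' inner faces). 11 slats, each 89 mm wide (x) and 25 mm thick, lie across the top of the two x-running rails, running the full 1171 mm width of the frame in y; along x they sit between the end posts with a 68 mm gap after the −x posts and between neighbouring slats, leaving 70 mm before the +x posts.


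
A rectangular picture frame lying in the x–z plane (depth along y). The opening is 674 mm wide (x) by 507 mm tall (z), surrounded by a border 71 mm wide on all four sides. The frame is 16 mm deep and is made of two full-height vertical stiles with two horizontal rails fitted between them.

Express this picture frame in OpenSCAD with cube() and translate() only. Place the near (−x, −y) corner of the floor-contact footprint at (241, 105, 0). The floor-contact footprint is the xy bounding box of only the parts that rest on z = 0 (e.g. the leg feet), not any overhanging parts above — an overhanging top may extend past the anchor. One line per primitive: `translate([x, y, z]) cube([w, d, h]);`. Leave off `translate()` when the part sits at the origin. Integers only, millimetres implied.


translate([241, 105, 0]) cube([71, 16, 649]);
translate([986, 105, 0]) cube([71, 16, 649]);
translate([312, 105, 0]) cube([674, 16, 71]);
translate([312, 105, 578]) cube([674, 16, 71]);


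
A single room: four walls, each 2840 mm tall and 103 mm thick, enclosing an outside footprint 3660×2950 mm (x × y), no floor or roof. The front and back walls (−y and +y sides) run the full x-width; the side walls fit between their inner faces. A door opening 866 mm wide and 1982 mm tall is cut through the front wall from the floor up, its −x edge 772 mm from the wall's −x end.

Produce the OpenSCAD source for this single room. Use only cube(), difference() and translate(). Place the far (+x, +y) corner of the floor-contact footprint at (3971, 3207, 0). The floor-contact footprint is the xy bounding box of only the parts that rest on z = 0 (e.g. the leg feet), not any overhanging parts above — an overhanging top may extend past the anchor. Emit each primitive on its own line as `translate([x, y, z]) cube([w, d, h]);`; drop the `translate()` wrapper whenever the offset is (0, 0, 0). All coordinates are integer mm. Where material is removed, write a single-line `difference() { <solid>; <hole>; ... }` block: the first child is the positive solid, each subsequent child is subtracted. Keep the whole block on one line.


difference() { translate([311, 257, 0]) cube([3660, 103, 2840]); translate([1083, 257, 0]) cube([866, 103, 1982]); }
translate([311, 3104, 0]) cube([3660, 103, 2840]);
translate([311, 360, 0]) cube([103, 2744, 2840]);
translate([3868, 360, 0]) cube([103, 2744, 2840]);


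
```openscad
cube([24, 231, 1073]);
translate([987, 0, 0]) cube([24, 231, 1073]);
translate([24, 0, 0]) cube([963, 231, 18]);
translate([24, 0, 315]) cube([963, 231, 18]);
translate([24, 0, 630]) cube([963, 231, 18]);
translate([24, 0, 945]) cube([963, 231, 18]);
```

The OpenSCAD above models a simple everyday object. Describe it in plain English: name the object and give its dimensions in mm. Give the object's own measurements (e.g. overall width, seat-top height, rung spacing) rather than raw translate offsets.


An open bookshelf. Two side panels, each 24 mm thick, 231 mm deep and 1073 mm tall, stand 1011 mm apart (outside-to-outside). Between them sit 4 shelves, each 18 mm thick and 231 mm deep, spanning the full gap between the sides. The bottom shelf rests on the floor (its underside at z = 0) and the clear gap between one shelf's top and the next shelf's underside is 297 mm.


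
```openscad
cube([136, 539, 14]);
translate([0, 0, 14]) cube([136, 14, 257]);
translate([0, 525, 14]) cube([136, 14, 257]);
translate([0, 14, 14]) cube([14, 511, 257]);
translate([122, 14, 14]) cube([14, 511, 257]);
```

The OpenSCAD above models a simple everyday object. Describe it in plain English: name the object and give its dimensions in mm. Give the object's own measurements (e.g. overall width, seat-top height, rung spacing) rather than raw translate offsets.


An open-topped rectangular box: outside dimensions 136×539×271 mm, with a uniform wall and base thickness of 14 mm. The base is a full 136×539 slab on the floor; four walls sit on top of the base. The front and back walls (the −y and +y sides) span the full width; the two side walls fit between them.


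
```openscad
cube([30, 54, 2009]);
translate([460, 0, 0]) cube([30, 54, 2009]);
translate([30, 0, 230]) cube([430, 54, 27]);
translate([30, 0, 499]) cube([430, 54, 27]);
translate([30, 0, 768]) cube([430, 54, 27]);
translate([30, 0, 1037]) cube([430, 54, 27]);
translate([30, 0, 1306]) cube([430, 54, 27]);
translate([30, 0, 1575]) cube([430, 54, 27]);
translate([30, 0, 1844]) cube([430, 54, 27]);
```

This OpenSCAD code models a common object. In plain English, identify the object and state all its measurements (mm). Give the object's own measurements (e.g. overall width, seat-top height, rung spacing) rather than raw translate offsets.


A straight ladder. Two 30×54 mm vertical rails, 2009 mm tall, stand 490 mm apart (outside-to-outside) with their front faces coplanar on the −y side. 7 rungs, each 54 mm deep and 27 mm tall, span between the inner faces of the rails, front faces flush with the rails. The lowest rung's underside is at z = 230 mm and rungs are spaced 269 mm apart (underside to underside).


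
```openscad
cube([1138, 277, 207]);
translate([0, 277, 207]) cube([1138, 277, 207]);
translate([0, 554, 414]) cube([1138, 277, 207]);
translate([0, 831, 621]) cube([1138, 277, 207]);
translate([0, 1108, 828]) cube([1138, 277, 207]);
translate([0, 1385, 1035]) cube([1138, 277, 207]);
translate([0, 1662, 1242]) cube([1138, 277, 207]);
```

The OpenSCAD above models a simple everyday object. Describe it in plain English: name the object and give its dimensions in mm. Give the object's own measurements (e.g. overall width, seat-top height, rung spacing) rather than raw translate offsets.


A straight staircase of 7 solid steps. Each step is 1138 mm wide (x), 277 mm deep (y, the going) and 207 mm tall (the rise). The first step rests on the floor; each subsequent step sits one going further in +y and one rise higher in +z, directly behind and above the previous step with no overlap.


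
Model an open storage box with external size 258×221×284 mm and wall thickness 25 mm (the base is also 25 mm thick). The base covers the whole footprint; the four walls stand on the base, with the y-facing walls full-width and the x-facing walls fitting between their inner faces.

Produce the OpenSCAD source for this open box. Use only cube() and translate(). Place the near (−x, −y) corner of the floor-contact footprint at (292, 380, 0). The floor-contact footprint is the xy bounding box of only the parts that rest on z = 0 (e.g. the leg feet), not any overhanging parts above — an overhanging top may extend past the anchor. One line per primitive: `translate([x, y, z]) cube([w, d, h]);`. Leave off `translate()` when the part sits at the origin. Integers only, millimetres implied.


translate([292, 380, 0]) cube([258, 221, 25]);
translate([292, 380, 25]) cube([258, 25, 259]);
translate([292, 576, 25]) cube([258, 25, 259]);
translate([292, 405, 25]) cube([25, 171, 259]);
translate([525, 405, 25]) cube([25, 171, 259]);


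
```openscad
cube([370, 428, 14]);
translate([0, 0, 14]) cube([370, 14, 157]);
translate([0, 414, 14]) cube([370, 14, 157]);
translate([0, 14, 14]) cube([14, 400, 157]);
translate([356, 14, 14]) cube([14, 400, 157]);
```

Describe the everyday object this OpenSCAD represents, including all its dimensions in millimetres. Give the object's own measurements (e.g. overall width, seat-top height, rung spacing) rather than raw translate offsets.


An open-topped rectangular box: outside dimensions 370×428×171 mm, with a uniform wall and base thickness of 14 mm. The base is a full 370×428 slab on the floor; four walls sit on top of the base. The front and back walls (the −y and +y sides) span the full width; the two side walls fit between them.


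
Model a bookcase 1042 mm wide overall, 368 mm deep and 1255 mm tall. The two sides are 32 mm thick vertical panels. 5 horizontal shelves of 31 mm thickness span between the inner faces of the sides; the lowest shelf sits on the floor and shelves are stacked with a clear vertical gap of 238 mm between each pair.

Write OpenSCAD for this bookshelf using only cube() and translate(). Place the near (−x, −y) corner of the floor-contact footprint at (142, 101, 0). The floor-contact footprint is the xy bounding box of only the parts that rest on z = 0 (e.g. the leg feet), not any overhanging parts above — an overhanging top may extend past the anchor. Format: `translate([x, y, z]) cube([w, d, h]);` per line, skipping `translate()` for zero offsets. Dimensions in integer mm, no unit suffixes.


translate([142, 101, 0]) cube([32, 368, 1255]);
translate([1152, 101, 0]) cube([32, 368, 1255]);
translate([174, 101, 0]) cube([978, 368, 31]);
translate([174, 101, 269]) cube([978, 368, 31]);
translate([174, 101, 538]) cube([978, 368, 31]);
translate([174, 101, 807]) cube([978, 368, 31]);
translate([174, 101, 1076]) cube([978, 368, 31]);


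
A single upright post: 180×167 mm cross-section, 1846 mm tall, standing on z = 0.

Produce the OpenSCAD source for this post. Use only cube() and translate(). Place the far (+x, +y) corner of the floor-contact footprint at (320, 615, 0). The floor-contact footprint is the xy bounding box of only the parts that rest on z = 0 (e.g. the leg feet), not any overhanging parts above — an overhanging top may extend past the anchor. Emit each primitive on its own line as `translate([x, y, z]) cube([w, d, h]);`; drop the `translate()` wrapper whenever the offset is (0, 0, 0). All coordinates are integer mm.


translate([140, 448, 0]) cube([180, 167, 1846]);


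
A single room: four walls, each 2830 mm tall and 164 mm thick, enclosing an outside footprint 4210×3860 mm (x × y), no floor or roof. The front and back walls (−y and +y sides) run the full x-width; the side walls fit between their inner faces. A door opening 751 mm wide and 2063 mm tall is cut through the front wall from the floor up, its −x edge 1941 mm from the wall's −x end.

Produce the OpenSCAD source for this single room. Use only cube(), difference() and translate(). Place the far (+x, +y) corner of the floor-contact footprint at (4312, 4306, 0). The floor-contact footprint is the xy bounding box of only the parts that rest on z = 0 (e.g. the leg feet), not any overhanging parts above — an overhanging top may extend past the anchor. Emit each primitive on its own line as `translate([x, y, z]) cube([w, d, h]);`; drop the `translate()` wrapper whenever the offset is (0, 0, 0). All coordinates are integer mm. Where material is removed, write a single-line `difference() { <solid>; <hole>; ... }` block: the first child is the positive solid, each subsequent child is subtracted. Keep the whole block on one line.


difference() { translate([102, 446, 0]) cube([4210, 164, 2830]); translate([2043, 446, 0]) cube([751, 164, 2063]); }
translate([102, 4142, 0]) cube([4210, 164, 2830]);
translate([102, 610, 0]) cube([164, 3532, 2830]);
translate([4148, 610, 0]) cube([164, 3532, 2830]);


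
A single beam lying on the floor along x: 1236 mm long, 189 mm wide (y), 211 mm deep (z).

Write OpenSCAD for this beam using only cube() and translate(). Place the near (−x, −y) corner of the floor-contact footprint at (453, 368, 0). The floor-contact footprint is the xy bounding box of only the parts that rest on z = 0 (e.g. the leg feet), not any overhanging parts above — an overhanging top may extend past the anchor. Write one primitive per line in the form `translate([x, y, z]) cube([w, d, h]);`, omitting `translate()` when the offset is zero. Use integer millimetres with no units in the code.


translate([453, 368, 0]) cube([1236, 189, 211]);


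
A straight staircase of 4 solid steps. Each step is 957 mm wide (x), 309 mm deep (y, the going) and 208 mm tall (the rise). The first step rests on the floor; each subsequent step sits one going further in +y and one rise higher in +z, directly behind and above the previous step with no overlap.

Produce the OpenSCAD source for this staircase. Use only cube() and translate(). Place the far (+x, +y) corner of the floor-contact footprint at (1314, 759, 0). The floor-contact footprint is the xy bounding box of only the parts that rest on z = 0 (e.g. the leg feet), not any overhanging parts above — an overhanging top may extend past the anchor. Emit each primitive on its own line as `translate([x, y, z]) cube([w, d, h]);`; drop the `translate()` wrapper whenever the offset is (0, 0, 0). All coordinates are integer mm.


translate([357, 450, 0]) cube([957, 309, 208]);
translate([357, 759, 208]) cube([957, 309, 208]);
translate([357, 1068, 416]) cube([957, 309, 208]);
translate([357, 1377, 624]) cube([957, 309, 208]);


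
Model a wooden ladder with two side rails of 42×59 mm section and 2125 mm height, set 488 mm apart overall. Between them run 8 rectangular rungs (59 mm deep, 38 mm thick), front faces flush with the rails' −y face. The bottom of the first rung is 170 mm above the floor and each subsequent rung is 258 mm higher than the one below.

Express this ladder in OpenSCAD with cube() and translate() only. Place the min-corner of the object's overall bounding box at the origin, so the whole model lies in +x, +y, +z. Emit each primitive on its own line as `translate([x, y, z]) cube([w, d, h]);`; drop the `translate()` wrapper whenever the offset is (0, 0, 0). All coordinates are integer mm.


// rung span = 488 - 2*42 = 404
// rung[k] z = 170 + k*258
cube([42, 59, 2125]);
translate([446, 0, 0]) cube([42, 59, 2125]);
translate([42, 0, 170]) cube([404, 59, 38]);
translate([42, 0, 428]) cube([404, 59, 38]);
translate([42, 0, 686]) cube([404, 59, 38]);
translate([42, 0, 944]) cube([404, 59, 38]);
translate([42, 0, 1202]) cube([404, 59, 38]);
translate([42, 0, 1460]) cube([404, 59, 38]);
translate([42, 0, 1718]) cube([404, 59, 38]);
translate([42, 0, 1976]) cube([404, 59, 38]);


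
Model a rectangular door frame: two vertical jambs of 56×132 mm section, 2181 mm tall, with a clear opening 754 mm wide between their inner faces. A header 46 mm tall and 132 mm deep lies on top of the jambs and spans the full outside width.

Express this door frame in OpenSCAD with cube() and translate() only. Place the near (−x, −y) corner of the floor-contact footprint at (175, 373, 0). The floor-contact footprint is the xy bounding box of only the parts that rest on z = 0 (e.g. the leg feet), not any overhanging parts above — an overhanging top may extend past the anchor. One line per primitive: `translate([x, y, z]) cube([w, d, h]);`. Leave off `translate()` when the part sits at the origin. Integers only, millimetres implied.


translate([175, 373, 0]) cube([56, 132, 2181]);
translate([985, 373, 0]) cube([56, 132, 2181]);
translate([175, 373, 2181]) cube([866, 132, 46]);


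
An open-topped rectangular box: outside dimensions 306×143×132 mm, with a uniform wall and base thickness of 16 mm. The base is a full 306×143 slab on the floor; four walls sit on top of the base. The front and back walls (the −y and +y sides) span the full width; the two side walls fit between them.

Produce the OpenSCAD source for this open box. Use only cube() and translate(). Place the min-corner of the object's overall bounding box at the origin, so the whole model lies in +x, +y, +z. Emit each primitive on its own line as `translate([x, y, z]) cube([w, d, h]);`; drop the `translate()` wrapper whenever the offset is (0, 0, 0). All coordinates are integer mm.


cube([306, 143, 16]);
translate([0, 0, 16]) cube([306, 16, 116]);
translate([0, 127, 16]) cube([306, 16, 116]);
translate([0, 16, 16]) cube([16, 111, 116]);
translate([290, 16, 16]) cube([16, 111, 116]);


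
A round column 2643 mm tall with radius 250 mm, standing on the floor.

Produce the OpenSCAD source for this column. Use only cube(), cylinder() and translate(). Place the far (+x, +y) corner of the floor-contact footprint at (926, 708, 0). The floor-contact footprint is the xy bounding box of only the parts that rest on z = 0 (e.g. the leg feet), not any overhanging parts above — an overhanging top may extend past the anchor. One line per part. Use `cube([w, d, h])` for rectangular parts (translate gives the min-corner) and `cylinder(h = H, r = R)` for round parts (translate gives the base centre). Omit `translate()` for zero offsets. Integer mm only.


translate([676, 458, 0]) cylinder(h = 2643, r = 250);


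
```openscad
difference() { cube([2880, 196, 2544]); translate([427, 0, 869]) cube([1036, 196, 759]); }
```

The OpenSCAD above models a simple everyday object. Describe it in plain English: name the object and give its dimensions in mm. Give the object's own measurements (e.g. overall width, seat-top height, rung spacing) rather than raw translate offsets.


A wall 2880 mm long (x), 196 mm thick (y), 2544 mm tall, with a rectangular window opening cut through it. The opening is 1036 mm wide and 759 mm tall; its sill is at z = 869 mm and its near (−x) edge is 427 mm from the wall's −x end. The opening passes through the full wall thickness.


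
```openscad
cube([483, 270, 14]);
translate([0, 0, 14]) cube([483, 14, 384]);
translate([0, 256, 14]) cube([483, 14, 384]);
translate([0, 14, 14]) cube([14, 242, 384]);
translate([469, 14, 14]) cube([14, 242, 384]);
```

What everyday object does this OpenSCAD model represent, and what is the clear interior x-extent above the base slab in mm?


An open box. The internal width is 455 mm.

A 483×270 base slab with four walls standing on it — an open box. The base is 483 mm wide and the walls are 14 mm thick, so the internal width is 483 − 2 × 14 = 455 mm.


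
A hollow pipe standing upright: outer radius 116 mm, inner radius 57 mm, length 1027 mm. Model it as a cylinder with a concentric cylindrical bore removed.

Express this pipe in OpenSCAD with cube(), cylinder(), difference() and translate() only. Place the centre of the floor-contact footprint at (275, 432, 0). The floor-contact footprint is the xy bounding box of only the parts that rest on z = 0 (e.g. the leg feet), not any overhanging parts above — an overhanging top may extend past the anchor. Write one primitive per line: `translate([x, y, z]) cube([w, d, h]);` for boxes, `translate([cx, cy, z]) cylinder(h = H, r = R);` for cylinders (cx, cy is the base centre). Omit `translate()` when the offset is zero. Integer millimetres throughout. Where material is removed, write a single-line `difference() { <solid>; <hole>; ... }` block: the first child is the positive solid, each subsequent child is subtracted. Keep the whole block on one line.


difference() { translate([275, 432, 0]) cylinder(h = 1027, r = 116); translate([275, 432, 0]) cylinder(h = 1027, r = 57); }


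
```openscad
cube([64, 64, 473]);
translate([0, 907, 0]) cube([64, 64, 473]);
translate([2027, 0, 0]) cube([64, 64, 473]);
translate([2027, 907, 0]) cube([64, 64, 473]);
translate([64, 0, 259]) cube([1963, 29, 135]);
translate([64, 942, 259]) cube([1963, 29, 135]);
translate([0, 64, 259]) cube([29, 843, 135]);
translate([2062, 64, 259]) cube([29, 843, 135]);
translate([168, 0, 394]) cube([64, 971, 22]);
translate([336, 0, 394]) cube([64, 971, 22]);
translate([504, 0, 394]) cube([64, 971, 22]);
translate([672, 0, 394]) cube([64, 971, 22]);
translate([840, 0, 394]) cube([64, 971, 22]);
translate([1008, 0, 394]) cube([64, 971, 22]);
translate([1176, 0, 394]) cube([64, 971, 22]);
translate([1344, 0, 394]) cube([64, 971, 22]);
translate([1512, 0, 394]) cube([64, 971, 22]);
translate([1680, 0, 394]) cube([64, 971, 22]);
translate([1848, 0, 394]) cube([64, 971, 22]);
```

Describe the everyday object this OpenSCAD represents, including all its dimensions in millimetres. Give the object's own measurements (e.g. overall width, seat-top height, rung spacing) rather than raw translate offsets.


A bed frame 2091 mm long (x) by 971 mm wide (y). Four 64×64 mm corner posts, 473 mm tall, at the corners of the footprint. Four rails of 29 mm thickness and 135 mm height run between adjacent posts with their undersides at z = 259 mm, their outer faces flush with the outside of the frame (the two x-running rails run between the posts' inner faces; the two y-running rails run between the posts' inner faces). 11 slats, each 64 mm wide (x) and 22 mm thick, lie across the top of the two x-running rails, running the full 971 mm width of the frame in y; along x they sit between the end posts with a 104 mm gap after the −x posts and between neighbouring slats, leaving 115 mm before the +x posts.


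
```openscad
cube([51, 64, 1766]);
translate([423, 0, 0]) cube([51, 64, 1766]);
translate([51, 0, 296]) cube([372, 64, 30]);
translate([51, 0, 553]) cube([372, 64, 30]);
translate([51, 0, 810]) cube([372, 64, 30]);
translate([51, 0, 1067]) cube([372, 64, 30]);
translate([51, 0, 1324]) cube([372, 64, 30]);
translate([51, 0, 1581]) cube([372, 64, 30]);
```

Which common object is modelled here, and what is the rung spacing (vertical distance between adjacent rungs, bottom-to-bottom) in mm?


A ladder. The rung spacing is 257 mm.

Two tall 51×64 posts with 6 short bars between them — a ladder. Adjacent rungs sit at z = 296 and z = 553, so the spacing is 553 − 296 = 257 mm.


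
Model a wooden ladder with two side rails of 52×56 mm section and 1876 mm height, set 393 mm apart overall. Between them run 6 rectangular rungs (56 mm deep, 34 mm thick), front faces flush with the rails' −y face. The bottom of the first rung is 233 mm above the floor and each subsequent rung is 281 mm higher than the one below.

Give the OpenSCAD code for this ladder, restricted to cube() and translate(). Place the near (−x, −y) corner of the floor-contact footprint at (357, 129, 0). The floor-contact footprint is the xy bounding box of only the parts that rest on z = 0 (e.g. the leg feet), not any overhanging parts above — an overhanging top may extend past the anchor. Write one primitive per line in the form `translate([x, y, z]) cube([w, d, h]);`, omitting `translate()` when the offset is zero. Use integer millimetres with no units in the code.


translate([357, 129, 0]) cube([52, 56, 1876]);
translate([698, 129, 0]) cube([52, 56, 1876]);
translate([409, 129, 233]) cube([289, 56, 34]);
translate([409, 129, 514]) cube([289, 56, 34]);
translate([409, 129, 795]) cube([289, 56, 34]);
translate([409, 129, 1076]) cube([289, 56, 34]);
translate([409, 129, 1357]) cube([289, 56, 34]);
translate([409, 129, 1638]) cube([289, 56, 34]);


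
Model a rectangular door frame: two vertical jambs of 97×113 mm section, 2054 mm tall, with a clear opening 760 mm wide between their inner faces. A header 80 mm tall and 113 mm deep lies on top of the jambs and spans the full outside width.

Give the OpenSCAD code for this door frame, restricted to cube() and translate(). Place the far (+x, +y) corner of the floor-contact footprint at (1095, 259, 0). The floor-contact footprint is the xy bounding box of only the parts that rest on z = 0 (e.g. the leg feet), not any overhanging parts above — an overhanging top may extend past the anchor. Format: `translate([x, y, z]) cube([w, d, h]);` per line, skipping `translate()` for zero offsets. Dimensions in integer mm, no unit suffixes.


translate([141, 146, 0]) cube([97, 113, 2054]);
translate([998, 146, 0]) cube([97, 113, 2054]);
translate([141, 146, 2054]) cube([954, 113, 80]);


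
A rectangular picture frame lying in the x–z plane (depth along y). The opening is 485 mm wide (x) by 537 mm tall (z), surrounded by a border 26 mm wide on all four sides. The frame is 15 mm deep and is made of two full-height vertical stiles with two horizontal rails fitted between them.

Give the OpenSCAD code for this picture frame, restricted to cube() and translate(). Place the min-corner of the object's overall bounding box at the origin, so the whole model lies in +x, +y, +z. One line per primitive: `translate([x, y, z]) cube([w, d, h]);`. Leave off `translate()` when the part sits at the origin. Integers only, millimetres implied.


cube([26, 15, 589]);
translate([511, 0, 0]) cube([26, 15, 589]);
translate([26, 0, 0]) cube([485, 15, 26]);
translate([26, 0, 563]) cube([485, 15, 26]);


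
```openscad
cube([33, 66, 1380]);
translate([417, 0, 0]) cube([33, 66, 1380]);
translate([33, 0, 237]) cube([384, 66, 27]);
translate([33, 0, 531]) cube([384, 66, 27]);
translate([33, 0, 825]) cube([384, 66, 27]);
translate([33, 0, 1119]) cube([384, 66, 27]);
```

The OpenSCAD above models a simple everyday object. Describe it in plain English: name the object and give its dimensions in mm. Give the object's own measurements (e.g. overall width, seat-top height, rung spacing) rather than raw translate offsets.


A straight ladder. Two 33×66 mm vertical rails, 1380 mm tall, stand 450 mm apart (outside-to-outside) with their front faces coplanar on the −y side. 4 rungs, each 66 mm deep and 27 mm tall, span between the inner faces of the rails, front faces flush with the rails. The lowest rung's underside is at z = 237 mm and rungs are spaced 294 mm apart (underside to underside).


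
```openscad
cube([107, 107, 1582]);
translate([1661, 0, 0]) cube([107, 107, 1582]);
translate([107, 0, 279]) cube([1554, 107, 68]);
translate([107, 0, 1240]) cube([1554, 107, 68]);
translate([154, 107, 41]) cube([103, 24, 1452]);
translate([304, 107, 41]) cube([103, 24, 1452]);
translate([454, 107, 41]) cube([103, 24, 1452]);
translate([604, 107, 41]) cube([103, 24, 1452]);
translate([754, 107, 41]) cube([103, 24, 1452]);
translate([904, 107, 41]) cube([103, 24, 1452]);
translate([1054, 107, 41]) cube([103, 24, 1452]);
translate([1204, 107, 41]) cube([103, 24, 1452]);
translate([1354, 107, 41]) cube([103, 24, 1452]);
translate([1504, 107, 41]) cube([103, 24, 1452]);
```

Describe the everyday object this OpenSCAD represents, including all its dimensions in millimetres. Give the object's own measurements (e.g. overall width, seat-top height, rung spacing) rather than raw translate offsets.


A fence section. Two 107×107 mm posts, 1582 mm tall, stand on the floor with a clear span of 1554 mm between their inner faces. Two horizontal rails of 107×68 mm section span the gap between the posts with their undersides at z = 279 mm and z = 1240 mm, flush with the posts' −y face. 10 pickets, each 103 mm wide, 24 mm thick and 1452 mm tall, are fixed to the +y face of the rails with their bottoms at z = 41 mm, spaced across the span with a 47 mm gap after the −x post and between neighbouring pickets, with 54 mm left before the +x post.


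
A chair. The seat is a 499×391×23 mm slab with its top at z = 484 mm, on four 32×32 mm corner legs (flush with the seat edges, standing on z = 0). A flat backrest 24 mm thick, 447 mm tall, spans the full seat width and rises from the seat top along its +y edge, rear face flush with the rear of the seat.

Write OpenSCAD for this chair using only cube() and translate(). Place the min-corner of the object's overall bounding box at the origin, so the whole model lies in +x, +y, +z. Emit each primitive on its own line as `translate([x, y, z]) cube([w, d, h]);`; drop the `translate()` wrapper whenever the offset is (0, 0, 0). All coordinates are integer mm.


translate([0, 0, 461]) cube([499, 391, 23]);
cube([32, 32, 461]);
translate([467, 0, 0]) cube([32, 32, 461]);
translate([0, 359, 0]) cube([32, 32, 461]);
translate([467, 359, 0]) cube([32, 32, 461]);
translate([0, 367, 484]) cube([499, 24, 447]);


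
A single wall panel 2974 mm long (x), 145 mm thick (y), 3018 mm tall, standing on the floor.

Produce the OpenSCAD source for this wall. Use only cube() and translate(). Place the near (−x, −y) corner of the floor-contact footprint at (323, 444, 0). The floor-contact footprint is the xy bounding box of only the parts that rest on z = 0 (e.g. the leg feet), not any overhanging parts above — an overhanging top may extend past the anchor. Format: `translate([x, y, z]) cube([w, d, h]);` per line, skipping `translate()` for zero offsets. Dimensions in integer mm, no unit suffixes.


translate([323, 444, 0]) cube([2974, 145, 3018]);


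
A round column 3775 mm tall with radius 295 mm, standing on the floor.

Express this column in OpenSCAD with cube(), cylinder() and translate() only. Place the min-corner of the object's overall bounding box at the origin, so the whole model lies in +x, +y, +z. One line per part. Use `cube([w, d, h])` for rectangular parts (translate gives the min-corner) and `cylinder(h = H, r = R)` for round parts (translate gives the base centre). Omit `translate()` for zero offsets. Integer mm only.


translate([295, 295, 0]) cylinder(h = 3775, r = 295);


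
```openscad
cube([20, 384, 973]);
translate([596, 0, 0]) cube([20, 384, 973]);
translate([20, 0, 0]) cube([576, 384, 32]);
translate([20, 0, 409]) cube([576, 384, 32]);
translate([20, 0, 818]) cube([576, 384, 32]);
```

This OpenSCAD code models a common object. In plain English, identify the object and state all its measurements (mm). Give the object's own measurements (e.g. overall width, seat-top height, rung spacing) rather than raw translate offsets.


An open bookshelf. Two side panels, each 20 mm thick, 384 mm deep and 973 mm tall, stand 616 mm apart (outside-to-outside). Between them sit 3 shelves, each 32 mm thick and 384 mm deep, spanning the full gap between the sides. The bottom shelf rests on the floor (its underside at z = 0) and the clear gap between one shelf's top and the next shelf's underside is 377 mm.


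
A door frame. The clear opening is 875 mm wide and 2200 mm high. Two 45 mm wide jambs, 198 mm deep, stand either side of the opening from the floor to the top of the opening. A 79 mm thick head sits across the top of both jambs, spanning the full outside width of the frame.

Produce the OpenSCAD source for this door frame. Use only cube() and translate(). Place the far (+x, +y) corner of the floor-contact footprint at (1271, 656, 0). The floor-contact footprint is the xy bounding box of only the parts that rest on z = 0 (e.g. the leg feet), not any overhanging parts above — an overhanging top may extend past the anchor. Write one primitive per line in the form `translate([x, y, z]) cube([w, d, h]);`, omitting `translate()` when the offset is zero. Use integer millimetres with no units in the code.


translate([306, 458, 0]) cube([45, 198, 2200]);
translate([1226, 458, 0]) cube([45, 198, 2200]);
translate([306, 458, 2200]) cube([965, 198, 79]);


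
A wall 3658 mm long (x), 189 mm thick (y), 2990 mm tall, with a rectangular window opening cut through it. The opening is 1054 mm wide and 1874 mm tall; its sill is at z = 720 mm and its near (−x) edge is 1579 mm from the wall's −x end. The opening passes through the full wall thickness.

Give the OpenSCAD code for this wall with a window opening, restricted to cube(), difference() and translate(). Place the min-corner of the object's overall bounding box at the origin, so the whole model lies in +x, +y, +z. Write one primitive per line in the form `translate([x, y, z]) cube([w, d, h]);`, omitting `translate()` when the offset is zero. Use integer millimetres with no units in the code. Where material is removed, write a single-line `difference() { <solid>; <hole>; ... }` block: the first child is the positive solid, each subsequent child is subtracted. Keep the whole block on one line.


difference() { cube([3658, 189, 2990]); translate([1579, 0, 720]) cube([1054, 189, 1874]); }


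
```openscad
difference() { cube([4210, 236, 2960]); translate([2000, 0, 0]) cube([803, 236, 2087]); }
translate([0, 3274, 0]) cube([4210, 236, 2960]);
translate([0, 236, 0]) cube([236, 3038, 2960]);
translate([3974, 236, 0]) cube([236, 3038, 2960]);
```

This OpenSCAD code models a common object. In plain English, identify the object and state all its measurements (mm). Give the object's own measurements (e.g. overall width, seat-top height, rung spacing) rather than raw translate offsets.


A single room: four walls, each 2960 mm tall and 236 mm thick, enclosing an outside footprint 4210×3510 mm (x × y), no floor or roof. The front and back walls (−y and +y sides) run the full x-width; the side walls fit between their inner faces. A door opening 803 mm wide and 2087 mm tall is cut through the front wall from the floor up, its −x edge 2000 mm from the wall's −x end.


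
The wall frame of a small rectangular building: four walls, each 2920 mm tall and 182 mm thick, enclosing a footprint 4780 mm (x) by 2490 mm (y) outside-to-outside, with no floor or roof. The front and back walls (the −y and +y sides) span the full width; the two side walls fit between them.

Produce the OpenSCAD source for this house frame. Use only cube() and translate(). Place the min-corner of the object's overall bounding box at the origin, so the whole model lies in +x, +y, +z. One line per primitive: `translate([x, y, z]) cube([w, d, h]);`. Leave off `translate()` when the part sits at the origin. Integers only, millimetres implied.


cube([4780, 182, 2920]);
translate([0, 2308, 0]) cube([4780, 182, 2920]);
translate([0, 182, 0]) cube([182, 2126, 2920]);
translate([4598, 182, 0]) cube([182, 2126, 2920]);


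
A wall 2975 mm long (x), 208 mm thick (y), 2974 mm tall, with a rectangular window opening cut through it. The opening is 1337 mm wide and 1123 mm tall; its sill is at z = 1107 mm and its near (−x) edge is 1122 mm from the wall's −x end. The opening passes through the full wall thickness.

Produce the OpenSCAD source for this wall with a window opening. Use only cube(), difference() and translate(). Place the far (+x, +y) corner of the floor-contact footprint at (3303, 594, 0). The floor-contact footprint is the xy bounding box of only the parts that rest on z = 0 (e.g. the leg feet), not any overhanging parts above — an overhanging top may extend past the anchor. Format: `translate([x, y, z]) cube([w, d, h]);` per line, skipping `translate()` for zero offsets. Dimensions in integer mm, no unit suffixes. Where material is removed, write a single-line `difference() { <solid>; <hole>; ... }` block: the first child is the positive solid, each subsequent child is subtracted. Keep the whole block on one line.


difference() { translate([328, 386, 0]) cube([2975, 208, 2974]); translate([1450, 386, 1107]) cube([1337, 208, 1123]); }


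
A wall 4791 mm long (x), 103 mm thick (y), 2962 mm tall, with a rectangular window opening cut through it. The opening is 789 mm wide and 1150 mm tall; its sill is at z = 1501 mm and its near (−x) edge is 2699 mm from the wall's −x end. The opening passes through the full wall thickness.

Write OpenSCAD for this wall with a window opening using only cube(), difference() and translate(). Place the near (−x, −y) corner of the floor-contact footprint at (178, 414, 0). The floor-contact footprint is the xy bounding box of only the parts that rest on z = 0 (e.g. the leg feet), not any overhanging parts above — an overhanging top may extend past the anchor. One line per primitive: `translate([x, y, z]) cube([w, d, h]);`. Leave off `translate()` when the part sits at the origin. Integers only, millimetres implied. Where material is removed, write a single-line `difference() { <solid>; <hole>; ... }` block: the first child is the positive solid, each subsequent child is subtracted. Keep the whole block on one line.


difference() { translate([178, 414, 0]) cube([4791, 103, 2962]); translate([2877, 414, 1501]) cube([789, 103, 1150]); }


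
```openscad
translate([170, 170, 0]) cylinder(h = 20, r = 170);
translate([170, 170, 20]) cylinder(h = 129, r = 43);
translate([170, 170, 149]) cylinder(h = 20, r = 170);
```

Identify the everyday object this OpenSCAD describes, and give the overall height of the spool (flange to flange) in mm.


A spool. The overall height is 169 mm.

Three coaxial cylinders, large–small–large — a spool. Two 20 mm flanges and a 129 mm core give 20 + 129 + 20 = 169 mm.


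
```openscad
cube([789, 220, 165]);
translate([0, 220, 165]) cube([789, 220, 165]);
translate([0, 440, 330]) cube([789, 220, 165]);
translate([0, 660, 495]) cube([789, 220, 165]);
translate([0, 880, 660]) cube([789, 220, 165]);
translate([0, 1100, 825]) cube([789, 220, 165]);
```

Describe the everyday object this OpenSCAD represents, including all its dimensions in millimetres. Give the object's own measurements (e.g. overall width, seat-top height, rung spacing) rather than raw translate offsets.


A straight staircase of 6 solid steps. Each step is 789 mm wide (x), 220 mm deep (y, the going) and 165 mm tall (the rise). The first step rests on the floor; each subsequent step sits one going further in +y and one rise higher in +z, directly behind and above the previous step with no overlap.
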